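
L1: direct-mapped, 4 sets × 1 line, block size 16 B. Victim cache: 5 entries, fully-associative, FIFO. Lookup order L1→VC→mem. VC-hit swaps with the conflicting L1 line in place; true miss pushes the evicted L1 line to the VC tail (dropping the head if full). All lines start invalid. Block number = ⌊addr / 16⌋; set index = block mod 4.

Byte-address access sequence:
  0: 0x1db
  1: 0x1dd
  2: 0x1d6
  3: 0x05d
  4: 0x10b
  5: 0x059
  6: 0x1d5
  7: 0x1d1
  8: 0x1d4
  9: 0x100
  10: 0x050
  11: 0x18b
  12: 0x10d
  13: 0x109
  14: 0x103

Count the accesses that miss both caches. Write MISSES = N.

#0 0x1db→b29/s1 MISS; vc=[]
#1 0x1dd→b29/s1 L1-HIT; vc=[]
#2 0x1d6→b29/s1 L1-HIT; vc=[]
#3 0x5d→b5/s1 MISS; vc=[29]
#4 0x10b→b16/s0 MISS; vc=[29]
#5 0x59→b5/s1 L1-HIT; vc=[29]
#6 0x1d5→b29/s1 VC-HIT; vc=[5]
#7 0x1d1→b29/s1 L1-HIT; vc=[5]
#8 0x1d4→b29/s1 L1-HIT; vc=[5]
#9 0x100→b16/s0 L1-HIT; vc=[5]
#10 0x50→b5/s1 VC-HIT; vc=[29]
#11 0x18b→b24/s0 MISS; vc=[29,16]
#12 0x10d→b16/s0 VC-HIT; vc=[29,24]
#13 0x109→b16/s0 L1-HIT; vc=[29,24]
#14 0x103→b16/s0 L1-HIT; vc=[29,24]

MISSES = 4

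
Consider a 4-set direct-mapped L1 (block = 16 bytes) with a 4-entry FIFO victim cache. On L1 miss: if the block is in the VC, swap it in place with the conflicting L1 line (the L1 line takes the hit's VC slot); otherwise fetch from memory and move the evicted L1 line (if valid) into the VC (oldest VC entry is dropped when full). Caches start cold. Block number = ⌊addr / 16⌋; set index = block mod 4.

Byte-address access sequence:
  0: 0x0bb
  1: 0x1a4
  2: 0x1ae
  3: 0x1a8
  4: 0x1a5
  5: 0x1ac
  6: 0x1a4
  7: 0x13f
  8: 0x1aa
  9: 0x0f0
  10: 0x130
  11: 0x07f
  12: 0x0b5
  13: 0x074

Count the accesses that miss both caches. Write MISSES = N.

MISSES = 5

0: 0xbb (blk 11, set 3) → MISS  vc=[]
1: 0x1a4 (blk 26, set 2) → MISS  vc=[]
2: 0x1ae (blk 26, set 2) → L1-HIT  vc=[]
3: 0x1a8 (blk 26, set 2) → L1-HIT  vc=[]
4: 0x1a5 (blk 26, set 2) → L1-HIT  vc=[]
5: 0x1ac (blk 26, set 2) → L1-HIT  vc=[]
6: 0x1a4 (blk 26, set 2) → L1-HIT  vc=[]
7: 0x13f (blk 19, set 3) → MISS  vc=[11]
8: 0x1aa (blk 26, set 2) → L1-HIT  vc=[11]
9: 0xf0 (blk 15, set 3) → MISS  vc=[11, 19]
10: 0x130 (blk 19, set 3) → VC-HIT  vc=[11, 15]
11: 0x7f (blk 7, set 3) → MISS  vc=[11, 15, 19]
12: 0xb5 (blk 11, set 3) → VC-HIT  vc=[7, 15, 19]
13: 0x74 (blk 7, set 3) → VC-HIT  vc=[11, 15, 19]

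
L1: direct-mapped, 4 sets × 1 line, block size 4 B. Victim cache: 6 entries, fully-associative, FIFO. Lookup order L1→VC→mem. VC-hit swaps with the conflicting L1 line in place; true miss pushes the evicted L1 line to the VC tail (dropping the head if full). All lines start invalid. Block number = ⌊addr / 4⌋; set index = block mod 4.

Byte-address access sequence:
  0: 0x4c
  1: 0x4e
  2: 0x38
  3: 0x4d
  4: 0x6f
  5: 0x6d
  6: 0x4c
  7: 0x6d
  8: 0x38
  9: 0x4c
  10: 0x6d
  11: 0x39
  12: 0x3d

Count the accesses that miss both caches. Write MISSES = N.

MISSES = 4

#0 0x4c→b19/s3 MISS; vc=[]
#1 0x4e→b19/s3 L1-HIT; vc=[]
#2 0x38→b14/s2 MISS; vc=[]
#3 0x4d→b19/s3 L1-HIT; vc=[]
#4 0x6f→b27/s3 MISS; vc=[19]
#5 0x6d→b27/s3 L1-HIT; vc=[19]
#6 0x4c→b19/s3 VC-HIT; vc=[27]
#7 0x6d→b27/s3 VC-HIT; vc=[19]
#8 0x38→b14/s2 L1-HIT; vc=[19]
#9 0x4c→b19/s3 VC-HIT; vc=[27]
#10 0x6d→b27/s3 VC-HIT; vc=[19]
#11 0x39→b14/s2 L1-HIT; vc=[19]
#12 0x3d→b15/s3 MISS; vc=[19,27]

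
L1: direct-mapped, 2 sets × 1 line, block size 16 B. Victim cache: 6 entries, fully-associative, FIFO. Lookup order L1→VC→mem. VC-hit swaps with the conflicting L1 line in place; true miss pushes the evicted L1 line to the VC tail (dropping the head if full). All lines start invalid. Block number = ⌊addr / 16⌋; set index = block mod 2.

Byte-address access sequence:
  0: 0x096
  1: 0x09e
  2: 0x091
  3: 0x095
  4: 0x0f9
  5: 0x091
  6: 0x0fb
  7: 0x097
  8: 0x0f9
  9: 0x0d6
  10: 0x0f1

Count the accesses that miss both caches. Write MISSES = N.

MISSES = 3

0: 0x96 (blk 9, set 1) → MISS  vc=[]
1: 0x9e (blk 9, set 1) → L1-HIT  vc=[]
2: 0x91 (blk 9, set 1) → L1-HIT  vc=[]
3: 0x95 (blk 9, set 1) → L1-HIT  vc=[]
4: 0xf9 (blk 15, set 1) → MISS  vc=[9]
5: 0x91 (blk 9, set 1) → VC-HIT  vc=[15]
6: 0xfb (blk 15, set 1) → VC-HIT  vc=[9]
7: 0x97 (blk 9, set 1) → VC-HIT  vc=[15]
8: 0xf9 (blk 15, set 1) → VC-HIT  vc=[9]
9: 0xd6 (blk 13, set 1) → MISS  vc=[9, 15]
10: 0xf1 (blk 15, set 1) → VC-HIT  vc=[9, 13]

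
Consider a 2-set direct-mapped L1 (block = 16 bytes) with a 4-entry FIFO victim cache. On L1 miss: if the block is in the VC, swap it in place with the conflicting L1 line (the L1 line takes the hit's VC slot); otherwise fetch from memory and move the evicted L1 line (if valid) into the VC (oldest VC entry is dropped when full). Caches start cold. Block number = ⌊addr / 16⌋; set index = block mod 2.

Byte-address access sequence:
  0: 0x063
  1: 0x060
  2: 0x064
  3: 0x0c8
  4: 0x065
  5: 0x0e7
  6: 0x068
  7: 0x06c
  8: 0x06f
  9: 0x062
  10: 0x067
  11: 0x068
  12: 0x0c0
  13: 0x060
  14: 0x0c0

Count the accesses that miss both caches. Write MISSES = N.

MISSES = 3

  [0] addr=0x63 blk=6 s=0: MISS | VC []
  [1] addr=0x60 blk=6 s=0: L1-HIT | VC []
  [2] addr=0x64 blk=6 s=0: L1-HIT | VC []
  [3] addr=0xc8 blk=12 s=0: MISS | VC [6]
  [4] addr=0x65 blk=6 s=0: VC-HIT | VC [12]
  [5] addr=0xe7 blk=14 s=0: MISS | VC [12, 6]
  [6] addr=0x68 blk=6 s=0: VC-HIT | VC [12, 14]
  [7] addr=0x6c blk=6 s=0: L1-HIT | VC [12, 14]
  [8] addr=0x6f blk=6 s=0: L1-HIT | VC [12, 14]
  [9] addr=0x62 blk=6 s=0: L1-HIT | VC [12, 14]
  [10] addr=0x67 blk=6 s=0: L1-HIT | VC [12, 14]
  [11] addr=0x68 blk=6 s=0: L1-HIT | VC [12, 14]
  [12] addr=0xc0 blk=12 s=0: VC-HIT | VC [6, 14]
  [13] addr=0x60 blk=6 s=0: VC-HIT | VC [12, 14]
  [14] addr=0xc0 blk=12 s=0: VC-HIT | VC [6, 14]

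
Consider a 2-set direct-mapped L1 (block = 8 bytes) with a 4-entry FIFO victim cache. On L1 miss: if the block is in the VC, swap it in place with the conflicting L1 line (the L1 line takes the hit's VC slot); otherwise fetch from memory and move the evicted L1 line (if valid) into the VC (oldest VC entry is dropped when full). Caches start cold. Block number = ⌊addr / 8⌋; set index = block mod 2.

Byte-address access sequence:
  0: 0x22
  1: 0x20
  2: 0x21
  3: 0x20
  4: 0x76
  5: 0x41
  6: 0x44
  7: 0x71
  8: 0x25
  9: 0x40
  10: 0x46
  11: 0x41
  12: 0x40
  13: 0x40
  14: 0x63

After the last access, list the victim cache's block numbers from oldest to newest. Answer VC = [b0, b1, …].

VC = [14, 4, 8]

0: 0x22 (blk 4, set 0) → MISS  vc=[]
1: 0x20 (blk 4, set 0) → L1-HIT  vc=[]
2: 0x21 (blk 4, set 0) → L1-HIT  vc=[]
3: 0x20 (blk 4, set 0) → L1-HIT  vc=[]
4: 0x76 (blk 14, set 0) → MISS  vc=[4]
5: 0x41 (blk 8, set 0) → MISS  vc=[4, 14]
6: 0x44 (blk 8, set 0) → L1-HIT  vc=[4, 14]
7: 0x71 (blk 14, set 0) → VC-HIT  vc=[4, 8]
8: 0x25 (blk 4, set 0) → VC-HIT  vc=[14, 8]
9: 0x40 (blk 8, set 0) → VC-HIT  vc=[14, 4]
10: 0x46 (blk 8, set 0) → L1-HIT  vc=[14, 4]
11: 0x41 (blk 8, set 0) → L1-HIT  vc=[14, 4]
12: 0x40 (blk 8, set 0) → L1-HIT  vc=[14, 4]
13: 0x40 (blk 8, set 0) → L1-HIT  vc=[14, 4]
14: 0x63 (blk 12, set 0) → MISS  vc=[14, 4, 8]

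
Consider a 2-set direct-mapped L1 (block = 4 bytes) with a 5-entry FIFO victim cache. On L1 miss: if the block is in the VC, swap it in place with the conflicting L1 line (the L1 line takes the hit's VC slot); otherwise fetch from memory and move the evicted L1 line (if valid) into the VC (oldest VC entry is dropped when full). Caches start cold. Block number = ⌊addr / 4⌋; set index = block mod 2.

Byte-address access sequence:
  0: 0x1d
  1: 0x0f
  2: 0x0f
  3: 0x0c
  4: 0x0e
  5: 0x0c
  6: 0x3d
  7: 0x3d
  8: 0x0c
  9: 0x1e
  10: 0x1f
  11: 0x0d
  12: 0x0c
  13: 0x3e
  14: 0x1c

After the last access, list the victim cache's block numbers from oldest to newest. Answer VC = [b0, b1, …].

#0 0x1d→b7/s1 MISS; vc=[]
#1 0xf→b3/s1 MISS; vc=[7]
#2 0xf→b3/s1 L1-HIT; vc=[7]
#3 0xc→b3/s1 L1-HIT; vc=[7]
#4 0xe→b3/s1 L1-HIT; vc=[7]
#5 0xc→b3/s1 L1-HIT; vc=[7]
#6 0x3d→b15/s1 MISS; vc=[7,3]
#7 0x3d→b15/s1 L1-HIT; vc=[7,3]
#8 0xc→b3/s1 VC-HIT; vc=[7,15]
#9 0x1e→b7/s1 VC-HIT; vc=[3,15]
#10 0x1f→b7/s1 L1-HIT; vc=[3,15]
#11 0xd→b3/s1 VC-HIT; vc=[7,15]
#12 0xc→b3/s1 L1-HIT; vc=[7,15]
#13 0x3e→b15/s1 VC-HIT; vc=[7,3]
#14 0x1c→b7/s1 VC-HIT; vc=[15,3]

VC = [15, 3]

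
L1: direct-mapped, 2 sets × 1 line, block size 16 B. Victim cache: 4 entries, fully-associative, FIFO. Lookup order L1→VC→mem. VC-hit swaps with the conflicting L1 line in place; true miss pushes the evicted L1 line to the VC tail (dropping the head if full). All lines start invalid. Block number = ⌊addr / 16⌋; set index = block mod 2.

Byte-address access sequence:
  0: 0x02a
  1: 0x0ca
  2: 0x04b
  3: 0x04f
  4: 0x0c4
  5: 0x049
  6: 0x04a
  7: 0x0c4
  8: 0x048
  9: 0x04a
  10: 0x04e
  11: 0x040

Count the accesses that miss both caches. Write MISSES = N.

  [0] addr=0x2a blk=2 s=0: MISS | VC []
  [1] addr=0xca blk=12 s=0: MISS | VC [2]
  [2] addr=0x4b blk=4 s=0: MISS | VC [2, 12]
  [3] addr=0x4f blk=4 s=0: L1-HIT | VC [2, 12]
  [4] addr=0xc4 blk=12 s=0: VC-HIT | VC [2, 4]
  [5] addr=0x49 blk=4 s=0: VC-HIT | VC [2, 12]
  [6] addr=0x4a blk=4 s=0: L1-HIT | VC [2, 12]
  [7] addr=0xc4 blk=12 s=0: VC-HIT | VC [2, 4]
  [8] addr=0x48 blk=4 s=0: VC-HIT | VC [2, 12]
  [9] addr=0x4a blk=4 s=0: L1-HIT | VC [2, 12]
  [10] addr=0x4e blk=4 s=0: L1-HIT | VC [2, 12]
  [11] addr=0x40 blk=4 s=0: L1-HIT | VC [2, 12]

MISSES = 3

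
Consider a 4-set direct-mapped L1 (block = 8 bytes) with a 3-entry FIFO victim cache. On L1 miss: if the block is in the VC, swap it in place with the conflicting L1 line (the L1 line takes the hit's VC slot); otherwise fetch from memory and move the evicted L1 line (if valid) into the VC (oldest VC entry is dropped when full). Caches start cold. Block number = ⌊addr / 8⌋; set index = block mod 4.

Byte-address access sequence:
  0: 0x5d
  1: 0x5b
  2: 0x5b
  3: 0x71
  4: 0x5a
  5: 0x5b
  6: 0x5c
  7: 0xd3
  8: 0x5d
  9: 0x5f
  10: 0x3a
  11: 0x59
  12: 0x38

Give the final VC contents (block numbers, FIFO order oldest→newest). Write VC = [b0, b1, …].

VC = [14, 11]

  [0] addr=0x5d blk=11 s=3: MISS | VC []
  [1] addr=0x5b blk=11 s=3: L1-HIT | VC []
  [2] addr=0x5b blk=11 s=3: L1-HIT | VC []
  [3] addr=0x71 blk=14 s=2: MISS | VC []
  [4] addr=0x5a blk=11 s=3: L1-HIT | VC []
  [5] addr=0x5b blk=11 s=3: L1-HIT | VC []
  [6] addr=0x5c blk=11 s=3: L1-HIT | VC []
  [7] addr=0xd3 blk=26 s=2: MISS | VC [14]
  [8] addr=0x5d blk=11 s=3: L1-HIT | VC [14]
  [9] addr=0x5f blk=11 s=3: L1-HIT | VC [14]
  [10] addr=0x3a blk=7 s=3: MISS | VC [14, 11]
  [11] addr=0x59 blk=11 s=3: VC-HIT | VC [14, 7]
  [12] addr=0x38 blk=7 s=3: VC-HIT | VC [14, 11]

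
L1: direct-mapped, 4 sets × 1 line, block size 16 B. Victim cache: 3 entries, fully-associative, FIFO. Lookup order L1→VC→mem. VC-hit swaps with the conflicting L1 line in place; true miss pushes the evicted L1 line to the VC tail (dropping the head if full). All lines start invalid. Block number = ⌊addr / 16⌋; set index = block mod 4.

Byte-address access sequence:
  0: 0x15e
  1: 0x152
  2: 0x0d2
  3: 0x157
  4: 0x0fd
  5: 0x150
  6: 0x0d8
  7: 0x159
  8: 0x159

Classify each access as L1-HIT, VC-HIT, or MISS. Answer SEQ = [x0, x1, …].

SEQ = [MISS, L1-HIT, MISS, VC-HIT, MISS, L1-HIT, VC-HIT, VC-HIT, L1-HIT]

  [0] addr=0x15e blk=21 s=1: MISS | VC []
  [1] addr=0x152 blk=21 s=1: L1-HIT | VC []
  [2] addr=0xd2 blk=13 s=1: MISS | VC [21]
  [3] addr=0x157 blk=21 s=1: VC-HIT | VC [13]
  [4] addr=0xfd blk=15 s=3: MISS | VC [13]
  [5] addr=0x150 blk=21 s=1: L1-HIT | VC [13]
  [6] addr=0xd8 blk=13 s=1: VC-HIT | VC [21]
  [7] addr=0x159 blk=21 s=1: VC-HIT | VC [13]
  [8] addr=0x159 blk=21 s=1: L1-HIT | VC [13]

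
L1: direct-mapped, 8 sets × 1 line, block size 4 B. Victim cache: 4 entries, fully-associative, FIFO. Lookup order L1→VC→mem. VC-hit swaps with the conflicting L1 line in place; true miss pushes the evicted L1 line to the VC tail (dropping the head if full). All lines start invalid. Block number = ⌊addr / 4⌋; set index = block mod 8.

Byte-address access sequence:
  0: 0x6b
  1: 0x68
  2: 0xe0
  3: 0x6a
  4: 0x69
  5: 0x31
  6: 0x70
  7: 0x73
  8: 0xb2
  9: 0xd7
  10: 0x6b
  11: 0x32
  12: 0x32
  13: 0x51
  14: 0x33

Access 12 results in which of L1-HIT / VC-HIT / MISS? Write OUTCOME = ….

OUTCOME = L1-HIT

  [0] addr=0x6b blk=26 s=2: MISS | VC []
  [1] addr=0x68 blk=26 s=2: L1-HIT | VC []
  [2] addr=0xe0 blk=56 s=0: MISS | VC []
  [3] addr=0x6a blk=26 s=2: L1-HIT | VC []
  [4] addr=0x69 blk=26 s=2: L1-HIT | VC []
  [5] addr=0x31 blk=12 s=4: MISS | VC []
  [6] addr=0x70 blk=28 s=4: MISS | VC [12]
  [7] addr=0x73 blk=28 s=4: L1-HIT | VC [12]
  [8] addr=0xb2 blk=44 s=4: MISS | VC [12, 28]
  [9] addr=0xd7 blk=53 s=5: MISS | VC [12, 28]
  [10] addr=0x6b blk=26 s=2: L1-HIT | VC [12, 28]
  [11] addr=0x32 blk=12 s=4: VC-HIT | VC [44, 28]
  [12] addr=0x32 blk=12 s=4: L1-HIT | VC [44, 28]
  [13] addr=0x51 blk=20 s=4: MISS | VC [44, 28, 12]
  [14] addr=0x33 blk=12 s=4: VC-HIT | VC [44, 28, 20]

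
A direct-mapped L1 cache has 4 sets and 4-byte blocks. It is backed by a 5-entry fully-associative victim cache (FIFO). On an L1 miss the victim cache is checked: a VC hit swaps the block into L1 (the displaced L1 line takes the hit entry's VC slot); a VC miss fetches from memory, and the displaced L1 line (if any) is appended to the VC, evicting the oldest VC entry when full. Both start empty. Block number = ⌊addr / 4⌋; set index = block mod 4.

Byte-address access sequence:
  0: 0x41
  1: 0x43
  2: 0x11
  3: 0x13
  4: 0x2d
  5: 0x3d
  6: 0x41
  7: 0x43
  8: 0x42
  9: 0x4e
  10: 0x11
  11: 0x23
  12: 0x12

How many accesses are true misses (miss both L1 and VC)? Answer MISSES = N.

MISSES = 6

0: 0x41 (blk 16, set 0) → MISS  vc=[]
1: 0x43 (blk 16, set 0) → L1-HIT  vc=[]
2: 0x11 (blk 4, set 0) → MISS  vc=[16]
3: 0x13 (blk 4, set 0) → L1-HIT  vc=[16]
4: 0x2d (blk 11, set 3) → MISS  vc=[16]
5: 0x3d (blk 15, set 3) → MISS  vc=[16, 11]
6: 0x41 (blk 16, set 0) → VC-HIT  vc=[4, 11]
7: 0x43 (blk 16, set 0) → L1-HIT  vc=[4, 11]
8: 0x42 (blk 16, set 0) → L1-HIT  vc=[4, 11]
9: 0x4e (blk 19, set 3) → MISS  vc=[4, 11, 15]
10: 0x11 (blk 4, set 0) → VC-HIT  vc=[16, 11, 15]
11: 0x23 (blk 8, set 0) → MISS  vc=[16, 11, 15, 4]
12: 0x12 (blk 4, set 0) → VC-HIT  vc=[16, 11, 15, 8]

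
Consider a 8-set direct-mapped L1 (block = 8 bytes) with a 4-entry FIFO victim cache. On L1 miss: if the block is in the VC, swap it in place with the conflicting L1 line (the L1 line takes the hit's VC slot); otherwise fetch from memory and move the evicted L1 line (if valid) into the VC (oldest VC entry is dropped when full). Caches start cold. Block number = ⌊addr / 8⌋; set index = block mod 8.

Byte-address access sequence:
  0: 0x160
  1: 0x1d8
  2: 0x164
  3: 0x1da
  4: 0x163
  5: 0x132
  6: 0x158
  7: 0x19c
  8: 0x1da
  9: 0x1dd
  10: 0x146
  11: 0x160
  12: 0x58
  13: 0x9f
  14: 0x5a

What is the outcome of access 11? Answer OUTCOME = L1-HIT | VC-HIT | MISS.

  [0] addr=0x160 blk=44 s=4: MISS | VC []
  [1] addr=0x1d8 blk=59 s=3: MISS | VC []
  [2] addr=0x164 blk=44 s=4: L1-HIT | VC []
  [3] addr=0x1da blk=59 s=3: L1-HIT | VC []
  [4] addr=0x163 blk=44 s=4: L1-HIT | VC []
  [5] addr=0x132 blk=38 s=6: MISS | VC []
  [6] addr=0x158 blk=43 s=3: MISS | VC [59]
  [7] addr=0x19c blk=51 s=3: MISS | VC [59, 43]
  [8] addr=0x1da blk=59 s=3: VC-HIT | VC [51, 43]
  [9] addr=0x1dd blk=59 s=3: L1-HIT | VC [51, 43]
  [10] addr=0x146 blk=40 s=0: MISS | VC [51, 43]
  [11] addr=0x160 blk=44 s=4: L1-HIT | VC [51, 43]
  [12] addr=0x58 blk=11 s=3: MISS | VC [51, 43, 59]
  [13] addr=0x9f blk=19 s=3: MISS | VC [51, 43, 59, 11]
  [14] addr=0x5a blk=11 s=3: VC-HIT | VC [51, 43, 59, 19]

OUTCOME = L1-HIT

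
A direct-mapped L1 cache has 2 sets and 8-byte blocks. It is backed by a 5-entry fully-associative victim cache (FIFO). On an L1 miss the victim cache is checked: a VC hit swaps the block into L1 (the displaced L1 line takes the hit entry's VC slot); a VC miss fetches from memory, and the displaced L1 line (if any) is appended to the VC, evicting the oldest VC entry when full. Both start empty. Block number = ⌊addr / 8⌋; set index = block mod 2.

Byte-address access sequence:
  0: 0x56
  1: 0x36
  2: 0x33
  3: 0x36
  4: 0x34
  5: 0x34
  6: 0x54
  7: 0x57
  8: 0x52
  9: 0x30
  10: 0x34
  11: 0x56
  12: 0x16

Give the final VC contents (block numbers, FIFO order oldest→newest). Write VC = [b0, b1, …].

VC = [6, 10]

  [0] addr=0x56 blk=10 s=0: MISS | VC []
  [1] addr=0x36 blk=6 s=0: MISS | VC [10]
  [2] addr=0x33 blk=6 s=0: L1-HIT | VC [10]
  [3] addr=0x36 blk=6 s=0: L1-HIT | VC [10]
  [4] addr=0x34 blk=6 s=0: L1-HIT | VC [10]
  [5] addr=0x34 blk=6 s=0: L1-HIT | VC [10]
  [6] addr=0x54 blk=10 s=0: VC-HIT | VC [6]
  [7] addr=0x57 blk=10 s=0: L1-HIT | VC [6]
  [8] addr=0x52 blk=10 s=0: L1-HIT | VC [6]
  [9] addr=0x30 blk=6 s=0: VC-HIT | VC [10]
  [10] addr=0x34 blk=6 s=0: L1-HIT | VC [10]
  [11] addr=0x56 blk=10 s=0: VC-HIT | VC [6]
  [12] addr=0x16 blk=2 s=0: MISS | VC [6, 10]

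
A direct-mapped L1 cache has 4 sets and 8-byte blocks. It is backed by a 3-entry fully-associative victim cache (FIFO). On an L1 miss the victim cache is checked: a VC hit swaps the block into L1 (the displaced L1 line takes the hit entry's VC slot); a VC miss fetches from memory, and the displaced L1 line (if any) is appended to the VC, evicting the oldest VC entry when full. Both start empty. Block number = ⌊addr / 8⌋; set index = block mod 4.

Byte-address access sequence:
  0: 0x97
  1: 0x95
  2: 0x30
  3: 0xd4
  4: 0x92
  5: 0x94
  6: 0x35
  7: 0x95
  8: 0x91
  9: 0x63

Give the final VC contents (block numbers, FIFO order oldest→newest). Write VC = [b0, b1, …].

VC = [26, 6]

#0 0x97→b18/s2 MISS; vc=[]
#1 0x95→b18/s2 L1-HIT; vc=[]
#2 0x30→b6/s2 MISS; vc=[18]
#3 0xd4→b26/s2 MISS; vc=[18,6]
#4 0x92→b18/s2 VC-HIT; vc=[26,6]
#5 0x94→b18/s2 L1-HIT; vc=[26,6]
#6 0x35→b6/s2 VC-HIT; vc=[26,18]
#7 0x95→b18/s2 VC-HIT; vc=[26,6]
#8 0x91→b18/s2 L1-HIT; vc=[26,6]
#9 0x63→b12/s0 MISS; vc=[26,6]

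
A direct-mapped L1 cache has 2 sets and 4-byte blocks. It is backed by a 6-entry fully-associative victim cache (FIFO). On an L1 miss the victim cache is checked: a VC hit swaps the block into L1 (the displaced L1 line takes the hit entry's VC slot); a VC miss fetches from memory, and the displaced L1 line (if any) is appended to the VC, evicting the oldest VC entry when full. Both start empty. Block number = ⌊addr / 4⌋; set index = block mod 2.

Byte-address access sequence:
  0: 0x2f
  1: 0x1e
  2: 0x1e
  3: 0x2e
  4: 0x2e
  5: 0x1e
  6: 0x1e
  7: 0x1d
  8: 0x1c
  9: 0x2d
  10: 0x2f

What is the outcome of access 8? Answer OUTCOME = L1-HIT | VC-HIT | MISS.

OUTCOME = L1-HIT

#0 0x2f→b11/s1 MISS; vc=[]
#1 0x1e→b7/s1 MISS; vc=[11]
#2 0x1e→b7/s1 L1-HIT; vc=[11]
#3 0x2e→b11/s1 VC-HIT; vc=[7]
#4 0x2e→b11/s1 L1-HIT; vc=[7]
#5 0x1e→b7/s1 VC-HIT; vc=[11]
#6 0x1e→b7/s1 L1-HIT; vc=[11]
#7 0x1d→b7/s1 L1-HIT; vc=[11]
#8 0x1c→b7/s1 L1-HIT; vc=[11]
#9 0x2d→b11/s1 VC-HIT; vc=[7]
#10 0x2f→b11/s1 L1-HIT; vc=[7]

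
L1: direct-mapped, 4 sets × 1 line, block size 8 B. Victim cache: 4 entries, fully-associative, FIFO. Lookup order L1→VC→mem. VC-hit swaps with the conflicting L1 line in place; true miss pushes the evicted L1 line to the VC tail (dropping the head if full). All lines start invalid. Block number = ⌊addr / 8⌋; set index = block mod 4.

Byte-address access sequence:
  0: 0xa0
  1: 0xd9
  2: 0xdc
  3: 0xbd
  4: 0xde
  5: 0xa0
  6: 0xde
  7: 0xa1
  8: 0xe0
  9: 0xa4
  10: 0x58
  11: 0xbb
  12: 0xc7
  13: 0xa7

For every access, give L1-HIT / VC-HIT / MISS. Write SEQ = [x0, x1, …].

SEQ = [MISS, MISS, L1-HIT, MISS, VC-HIT, L1-HIT, L1-HIT, L1-HIT, MISS, VC-HIT, MISS, VC-HIT, MISS, VC-HIT]

#0 0xa0→b20/s0 MISS; vc=[]
#1 0xd9→b27/s3 MISS; vc=[]
#2 0xdc→b27/s3 L1-HIT; vc=[]
#3 0xbd→b23/s3 MISS; vc=[27]
#4 0xde→b27/s3 VC-HIT; vc=[23]
#5 0xa0→b20/s0 L1-HIT; vc=[23]
#6 0xde→b27/s3 L1-HIT; vc=[23]
#7 0xa1→b20/s0 L1-HIT; vc=[23]
#8 0xe0→b28/s0 MISS; vc=[23,20]
#9 0xa4→b20/s0 VC-HIT; vc=[23,28]
#10 0x58→b11/s3 MISS; vc=[23,28,27]
#11 0xbb→b23/s3 VC-HIT; vc=[11,28,27]
#12 0xc7→b24/s0 MISS; vc=[11,28,27,20]
#13 0xa7→b20/s0 VC-HIT; vc=[11,28,27,24]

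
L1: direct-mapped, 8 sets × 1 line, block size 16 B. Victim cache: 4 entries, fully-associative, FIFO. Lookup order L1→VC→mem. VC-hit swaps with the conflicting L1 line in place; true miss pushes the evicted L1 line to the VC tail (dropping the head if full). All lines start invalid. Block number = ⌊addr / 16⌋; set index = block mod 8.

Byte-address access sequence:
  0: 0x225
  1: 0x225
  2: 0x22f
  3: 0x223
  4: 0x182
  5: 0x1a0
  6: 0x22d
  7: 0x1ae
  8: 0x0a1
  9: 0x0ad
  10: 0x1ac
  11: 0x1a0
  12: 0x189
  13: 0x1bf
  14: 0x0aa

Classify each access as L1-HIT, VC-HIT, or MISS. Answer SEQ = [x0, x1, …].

SEQ = [MISS, L1-HIT, L1-HIT, L1-HIT, MISS, MISS, VC-HIT, VC-HIT, MISS, L1-HIT, VC-HIT, L1-HIT, L1-HIT, MISS, VC-HIT]

#0 0x225→b34/s2 MISS; vc=[]
#1 0x225→b34/s2 L1-HIT; vc=[]
#2 0x22f→b34/s2 L1-HIT; vc=[]
#3 0x223→b34/s2 L1-HIT; vc=[]
#4 0x182→b24/s0 MISS; vc=[]
#5 0x1a0→b26/s2 MISS; vc=[34]
#6 0x22d→b34/s2 VC-HIT; vc=[26]
#7 0x1ae→b26/s2 VC-HIT; vc=[34]
#8 0xa1→b10/s2 MISS; vc=[34,26]
#9 0xad→b10/s2 L1-HIT; vc=[34,26]
#10 0x1ac→b26/s2 VC-HIT; vc=[34,10]
#11 0x1a0→b26/s2 L1-HIT; vc=[34,10]
#12 0x189→b24/s0 L1-HIT; vc=[34,10]
#13 0x1bf→b27/s3 MISS; vc=[34,10]
#14 0xaa→b10/s2 VC-HIT; vc=[34,26]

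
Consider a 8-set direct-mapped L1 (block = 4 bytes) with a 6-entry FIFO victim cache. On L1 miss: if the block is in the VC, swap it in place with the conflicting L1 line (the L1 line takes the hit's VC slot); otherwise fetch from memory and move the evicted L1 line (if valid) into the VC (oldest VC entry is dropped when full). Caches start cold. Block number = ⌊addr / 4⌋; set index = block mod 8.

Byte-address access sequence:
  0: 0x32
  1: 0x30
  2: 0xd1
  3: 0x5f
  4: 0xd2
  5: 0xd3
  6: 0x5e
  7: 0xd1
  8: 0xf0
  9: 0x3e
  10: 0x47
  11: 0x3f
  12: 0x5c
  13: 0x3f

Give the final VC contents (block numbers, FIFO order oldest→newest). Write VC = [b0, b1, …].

  [0] addr=0x32 blk=12 s=4: MISS | VC []
  [1] addr=0x30 blk=12 s=4: L1-HIT | VC []
  [2] addr=0xd1 blk=52 s=4: MISS | VC [12]
  [3] addr=0x5f blk=23 s=7: MISS | VC [12]
  [4] addr=0xd2 blk=52 s=4: L1-HIT | VC [12]
  [5] addr=0xd3 blk=52 s=4: L1-HIT | VC [12]
  [6] addr=0x5e blk=23 s=7: L1-HIT | VC [12]
  [7] addr=0xd1 blk=52 s=4: L1-HIT | VC [12]
  [8] addr=0xf0 blk=60 s=4: MISS | VC [12, 52]
  [9] addr=0x3e blk=15 s=7: MISS | VC [12, 52, 23]
  [10] addr=0x47 blk=17 s=1: MISS | VC [12, 52, 23]
  [11] addr=0x3f blk=15 s=7: L1-HIT | VC [12, 52, 23]
  [12] addr=0x5c blk=23 s=7: VC-HIT | VC [12, 52, 15]
  [13] addr=0x3f blk=15 s=7: VC-HIT | VC [12, 52, 23]

VC = [12, 52, 23]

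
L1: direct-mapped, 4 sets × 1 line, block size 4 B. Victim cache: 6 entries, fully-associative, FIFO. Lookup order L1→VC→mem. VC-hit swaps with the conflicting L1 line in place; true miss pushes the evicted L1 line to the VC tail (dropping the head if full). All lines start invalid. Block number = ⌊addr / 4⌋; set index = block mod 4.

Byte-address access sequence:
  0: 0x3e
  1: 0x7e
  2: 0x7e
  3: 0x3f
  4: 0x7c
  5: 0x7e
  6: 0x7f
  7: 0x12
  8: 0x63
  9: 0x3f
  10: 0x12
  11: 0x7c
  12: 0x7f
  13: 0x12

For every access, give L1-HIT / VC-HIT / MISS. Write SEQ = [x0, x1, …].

SEQ = [MISS, MISS, L1-HIT, VC-HIT, VC-HIT, L1-HIT, L1-HIT, MISS, MISS, VC-HIT, VC-HIT, VC-HIT, L1-HIT, L1-HIT]

0: 0x3e (blk 15, set 3) → MISS  vc=[]
1: 0x7e (blk 31, set 3) → MISS  vc=[15]
2: 0x7e (blk 31, set 3) → L1-HIT  vc=[15]
3: 0x3f (blk 15, set 3) → VC-HIT  vc=[31]
4: 0x7c (blk 31, set 3) → VC-HIT  vc=[15]
5: 0x7e (blk 31, set 3) → L1-HIT  vc=[15]
6: 0x7f (blk 31, set 3) → L1-HIT  vc=[15]
7: 0x12 (blk 4, set 0) → MISS  vc=[15]
8: 0x63 (blk 24, set 0) → MISS  vc=[15, 4]
9: 0x3f (blk 15, set 3) → VC-HIT  vc=[31, 4]
10: 0x12 (blk 4, set 0) → VC-HIT  vc=[31, 24]
11: 0x7c (blk 31, set 3) → VC-HIT  vc=[15, 24]
12: 0x7f (blk 31, set 3) → L1-HIT  vc=[15, 24]
13: 0x12 (blk 4, set 0) → L1-HIT  vc=[15, 24]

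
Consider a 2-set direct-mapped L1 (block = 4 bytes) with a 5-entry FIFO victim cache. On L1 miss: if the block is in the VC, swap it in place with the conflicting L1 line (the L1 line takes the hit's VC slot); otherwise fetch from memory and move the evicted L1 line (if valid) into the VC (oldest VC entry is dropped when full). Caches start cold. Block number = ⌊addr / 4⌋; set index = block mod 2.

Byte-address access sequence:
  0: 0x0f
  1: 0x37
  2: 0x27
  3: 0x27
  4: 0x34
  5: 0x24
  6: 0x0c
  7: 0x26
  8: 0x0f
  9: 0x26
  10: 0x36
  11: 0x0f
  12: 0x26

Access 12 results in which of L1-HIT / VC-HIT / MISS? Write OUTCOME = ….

OUTCOME = VC-HIT

#0 0xf→b3/s1 MISS; vc=[]
#1 0x37→b13/s1 MISS; vc=[3]
#2 0x27→b9/s1 MISS; vc=[3,13]
#3 0x27→b9/s1 L1-HIT; vc=[3,13]
#4 0x34→b13/s1 VC-HIT; vc=[3,9]
#5 0x24→b9/s1 VC-HIT; vc=[3,13]
#6 0xc→b3/s1 VC-HIT; vc=[9,13]
#7 0x26→b9/s1 VC-HIT; vc=[3,13]
#8 0xf→b3/s1 VC-HIT; vc=[9,13]
#9 0x26→b9/s1 VC-HIT; vc=[3,13]
#10 0x36→b13/s1 VC-HIT; vc=[3,9]
#11 0xf→b3/s1 VC-HIT; vc=[13,9]
#12 0x26→b9/s1 VC-HIT; vc=[13,3]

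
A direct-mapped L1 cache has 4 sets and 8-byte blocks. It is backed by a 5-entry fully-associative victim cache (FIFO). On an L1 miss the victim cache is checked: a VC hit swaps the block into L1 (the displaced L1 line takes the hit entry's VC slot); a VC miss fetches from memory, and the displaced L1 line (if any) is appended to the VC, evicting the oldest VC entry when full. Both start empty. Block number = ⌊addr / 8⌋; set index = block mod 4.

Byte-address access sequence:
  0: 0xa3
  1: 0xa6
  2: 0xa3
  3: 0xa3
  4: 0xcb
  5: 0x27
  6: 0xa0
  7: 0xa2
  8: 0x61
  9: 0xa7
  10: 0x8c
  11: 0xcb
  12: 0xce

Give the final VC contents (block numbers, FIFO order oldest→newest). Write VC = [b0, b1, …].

VC = [4, 12, 17]

  [0] addr=0xa3 blk=20 s=0: MISS | VC []
  [1] addr=0xa6 blk=20 s=0: L1-HIT | VC []
  [2] addr=0xa3 blk=20 s=0: L1-HIT | VC []
  [3] addr=0xa3 blk=20 s=0: L1-HIT | VC []
  [4] addr=0xcb blk=25 s=1: MISS | VC []
  [5] addr=0x27 blk=4 s=0: MISS | VC [20]
  [6] addr=0xa0 blk=20 s=0: VC-HIT | VC [4]
  [7] addr=0xa2 blk=20 s=0: L1-HIT | VC [4]
  [8] addr=0x61 blk=12 s=0: MISS | VC [4, 20]
  [9] addr=0xa7 blk=20 s=0: VC-HIT | VC [4, 12]
  [10] addr=0x8c blk=17 s=1: MISS | VC [4, 12, 25]
  [11] addr=0xcb blk=25 s=1: VC-HIT | VC [4, 12, 17]
  [12] addr=0xce blk=25 s=1: L1-HIT | VC [4, 12, 17]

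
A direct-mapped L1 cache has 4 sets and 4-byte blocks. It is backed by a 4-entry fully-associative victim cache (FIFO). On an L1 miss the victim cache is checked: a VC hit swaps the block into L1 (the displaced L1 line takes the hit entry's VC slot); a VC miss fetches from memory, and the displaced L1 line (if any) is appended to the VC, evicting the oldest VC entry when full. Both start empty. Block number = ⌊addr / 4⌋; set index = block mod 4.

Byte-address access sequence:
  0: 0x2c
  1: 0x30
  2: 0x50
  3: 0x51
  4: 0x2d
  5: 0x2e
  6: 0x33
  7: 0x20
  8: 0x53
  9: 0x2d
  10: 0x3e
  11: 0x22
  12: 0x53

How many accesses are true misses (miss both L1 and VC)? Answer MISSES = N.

0: 0x2c (blk 11, set 3) → MISS  vc=[]
1: 0x30 (blk 12, set 0) → MISS  vc=[]
2: 0x50 (blk 20, set 0) → MISS  vc=[12]
3: 0x51 (blk 20, set 0) → L1-HIT  vc=[12]
4: 0x2d (blk 11, set 3) → L1-HIT  vc=[12]
5: 0x2e (blk 11, set 3) → L1-HIT  vc=[12]
6: 0x33 (blk 12, set 0) → VC-HIT  vc=[20]
7: 0x20 (blk 8, set 0) → MISS  vc=[20, 12]
8: 0x53 (blk 20, set 0) → VC-HIT  vc=[8, 12]
9: 0x2d (blk 11, set 3) → L1-HIT  vc=[8, 12]
10: 0x3e (blk 15, set 3) → MISS  vc=[8, 12, 11]
11: 0x22 (blk 8, set 0) → VC-HIT  vc=[20, 12, 11]
12: 0x53 (blk 20, set 0) → VC-HIT  vc=[8, 12, 11]

MISSES = 5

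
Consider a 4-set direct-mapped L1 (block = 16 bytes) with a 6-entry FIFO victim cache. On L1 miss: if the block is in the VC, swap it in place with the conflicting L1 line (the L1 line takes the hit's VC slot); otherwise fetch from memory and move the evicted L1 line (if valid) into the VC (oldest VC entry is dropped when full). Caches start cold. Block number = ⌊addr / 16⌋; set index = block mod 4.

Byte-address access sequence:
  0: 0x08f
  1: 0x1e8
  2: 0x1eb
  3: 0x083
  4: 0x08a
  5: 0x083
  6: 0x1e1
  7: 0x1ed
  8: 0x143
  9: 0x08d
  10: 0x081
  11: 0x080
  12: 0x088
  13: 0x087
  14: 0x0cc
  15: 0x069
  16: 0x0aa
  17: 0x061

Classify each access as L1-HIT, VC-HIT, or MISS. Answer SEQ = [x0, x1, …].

#0 0x8f→b8/s0 MISS; vc=[]
#1 0x1e8→b30/s2 MISS; vc=[]
#2 0x1eb→b30/s2 L1-HIT; vc=[]
#3 0x83→b8/s0 L1-HIT; vc=[]
#4 0x8a→b8/s0 L1-HIT; vc=[]
#5 0x83→b8/s0 L1-HIT; vc=[]
#6 0x1e1→b30/s2 L1-HIT; vc=[]
#7 0x1ed→b30/s2 L1-HIT; vc=[]
#8 0x143→b20/s0 MISS; vc=[8]
#9 0x8d→b8/s0 VC-HIT; vc=[20]
#10 0x81→b8/s0 L1-HIT; vc=[20]
#11 0x80→b8/s0 L1-HIT; vc=[20]
#12 0x88→b8/s0 L1-HIT; vc=[20]
#13 0x87→b8/s0 L1-HIT; vc=[20]
#14 0xcc→b12/s0 MISS; vc=[20,8]
#15 0x69→b6/s2 MISS; vc=[20,8,30]
#16 0xaa→b10/s2 MISS; vc=[20,8,30,6]
#17 0x61→b6/s2 VC-HIT; vc=[20,8,30,10]

SEQ = [MISS, MISS, L1-HIT, L1-HIT, L1-HIT, L1-HIT, L1-HIT, L1-HIT, MISS, VC-HIT, L1-HIT, L1-HIT, L1-HIT, L1-HIT, MISS, MISS, MISS, VC-HIT]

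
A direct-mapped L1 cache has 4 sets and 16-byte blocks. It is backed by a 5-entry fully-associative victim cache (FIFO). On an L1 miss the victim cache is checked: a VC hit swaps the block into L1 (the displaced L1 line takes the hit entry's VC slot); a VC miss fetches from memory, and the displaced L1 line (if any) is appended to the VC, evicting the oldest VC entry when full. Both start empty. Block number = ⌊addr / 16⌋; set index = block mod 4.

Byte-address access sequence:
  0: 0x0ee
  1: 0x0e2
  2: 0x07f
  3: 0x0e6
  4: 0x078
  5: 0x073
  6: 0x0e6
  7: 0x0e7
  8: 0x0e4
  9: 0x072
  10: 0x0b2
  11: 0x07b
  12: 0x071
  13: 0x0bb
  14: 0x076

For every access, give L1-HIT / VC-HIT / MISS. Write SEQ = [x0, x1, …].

SEQ = [MISS, L1-HIT, MISS, L1-HIT, L1-HIT, L1-HIT, L1-HIT, L1-HIT, L1-HIT, L1-HIT, MISS, VC-HIT, L1-HIT, VC-HIT, VC-HIT]

  [0] addr=0xee blk=14 s=2: MISS | VC []
  [1] addr=0xe2 blk=14 s=2: L1-HIT | VC []
  [2] addr=0x7f blk=7 s=3: MISS | VC []
  [3] addr=0xe6 blk=14 s=2: L1-HIT | VC []
  [4] addr=0x78 blk=7 s=3: L1-HIT | VC []
  [5] addr=0x73 blk=7 s=3: L1-HIT | VC []
  [6] addr=0xe6 blk=14 s=2: L1-HIT | VC []
  [7] addr=0xe7 blk=14 s=2: L1-HIT | VC []
  [8] addr=0xe4 blk=14 s=2: L1-HIT | VC []
  [9] addr=0x72 blk=7 s=3: L1-HIT | VC []
  [10] addr=0xb2 blk=11 s=3: MISS | VC [7]
  [11] addr=0x7b blk=7 s=3: VC-HIT | VC [11]
  [12] addr=0x71 blk=7 s=3: L1-HIT | VC [11]
  [13] addr=0xbb blk=11 s=3: VC-HIT | VC [7]
  [14] addr=0x76 blk=7 s=3: VC-HIT | VC [11]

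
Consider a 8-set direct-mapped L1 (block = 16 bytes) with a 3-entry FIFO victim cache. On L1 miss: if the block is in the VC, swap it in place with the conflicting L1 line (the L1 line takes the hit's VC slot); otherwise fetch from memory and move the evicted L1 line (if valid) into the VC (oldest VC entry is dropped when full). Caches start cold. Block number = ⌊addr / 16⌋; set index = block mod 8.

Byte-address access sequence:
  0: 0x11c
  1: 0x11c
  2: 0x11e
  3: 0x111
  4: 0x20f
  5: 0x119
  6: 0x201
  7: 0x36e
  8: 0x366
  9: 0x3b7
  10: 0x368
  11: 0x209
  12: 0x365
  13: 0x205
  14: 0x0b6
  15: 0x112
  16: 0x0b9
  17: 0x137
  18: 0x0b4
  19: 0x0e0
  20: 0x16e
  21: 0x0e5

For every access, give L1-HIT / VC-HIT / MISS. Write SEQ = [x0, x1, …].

#0 0x11c→b17/s1 MISS; vc=[]
#1 0x11c→b17/s1 L1-HIT; vc=[]
#2 0x11e→b17/s1 L1-HIT; vc=[]
#3 0x111→b17/s1 L1-HIT; vc=[]
#4 0x20f→b32/s0 MISS; vc=[]
#5 0x119→b17/s1 L1-HIT; vc=[]
#6 0x201→b32/s0 L1-HIT; vc=[]
#7 0x36e→b54/s6 MISS; vc=[]
#8 0x366→b54/s6 L1-HIT; vc=[]
#9 0x3b7→b59/s3 MISS; vc=[]
#10 0x368→b54/s6 L1-HIT; vc=[]
#11 0x209→b32/s0 L1-HIT; vc=[]
#12 0x365→b54/s6 L1-HIT; vc=[]
#13 0x205→b32/s0 L1-HIT; vc=[]
#14 0xb6→b11/s3 MISS; vc=[59]
#15 0x112→b17/s1 L1-HIT; vc=[59]
#16 0xb9→b11/s3 L1-HIT; vc=[59]
#17 0x137→b19/s3 MISS; vc=[59,11]
#18 0xb4→b11/s3 VC-HIT; vc=[59,19]
#19 0xe0→b14/s6 MISS; vc=[59,19,54]
#20 0x16e→b22/s6 MISS; vc=[19,54,14]
#21 0xe5→b14/s6 VC-HIT; vc=[19,54,22]

SEQ = [MISS, L1-HIT, L1-HIT, L1-HIT, MISS, L1-HIT, L1-HIT, MISS, L1-HIT, MISS, L1-HIT, L1-HIT, L1-HIT, L1-HIT, MISS, L1-HIT, L1-HIT, MISS, VC-HIT, MISS, MISS, VC-HIT]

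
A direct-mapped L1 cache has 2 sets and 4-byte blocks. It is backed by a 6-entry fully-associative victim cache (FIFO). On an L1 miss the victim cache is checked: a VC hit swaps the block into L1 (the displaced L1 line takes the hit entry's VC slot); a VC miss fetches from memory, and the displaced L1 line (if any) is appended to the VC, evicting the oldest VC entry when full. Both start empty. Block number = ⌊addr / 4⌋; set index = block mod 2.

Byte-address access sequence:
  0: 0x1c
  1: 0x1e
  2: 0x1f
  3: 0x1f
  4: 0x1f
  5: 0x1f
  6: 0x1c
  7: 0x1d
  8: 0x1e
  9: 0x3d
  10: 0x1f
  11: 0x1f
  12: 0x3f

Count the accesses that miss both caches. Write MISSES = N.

MISSES = 2

  [0] addr=0x1c blk=7 s=1: MISS | VC []
  [1] addr=0x1e blk=7 s=1: L1-HIT | VC []
  [2] addr=0x1f blk=7 s=1: L1-HIT | VC []
  [3] addr=0x1f blk=7 s=1: L1-HIT | VC []
  [4] addr=0x1f blk=7 s=1: L1-HIT | VC []
  [5] addr=0x1f blk=7 s=1: L1-HIT | VC []
  [6] addr=0x1c blk=7 s=1: L1-HIT | VC []
  [7] addr=0x1d blk=7 s=1: L1-HIT | VC []
  [8] addr=0x1e blk=7 s=1: L1-HIT | VC []
  [9] addr=0x3d blk=15 s=1: MISS | VC [7]
  [10] addr=0x1f blk=7 s=1: VC-HIT | VC [15]
  [11] addr=0x1f blk=7 s=1: L1-HIT | VC [15]
  [12] addr=0x3f blk=15 s=1: VC-HIT | VC [7]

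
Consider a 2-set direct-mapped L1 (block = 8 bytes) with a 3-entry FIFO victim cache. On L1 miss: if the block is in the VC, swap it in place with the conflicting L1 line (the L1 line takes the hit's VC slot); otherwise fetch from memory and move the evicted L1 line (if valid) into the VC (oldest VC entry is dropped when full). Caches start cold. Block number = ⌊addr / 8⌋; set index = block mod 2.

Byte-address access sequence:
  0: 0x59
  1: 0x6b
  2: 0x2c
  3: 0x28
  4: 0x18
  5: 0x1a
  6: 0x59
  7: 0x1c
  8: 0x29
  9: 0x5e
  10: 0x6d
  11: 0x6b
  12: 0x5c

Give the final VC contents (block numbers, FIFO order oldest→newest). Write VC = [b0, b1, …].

VC = [5, 13, 3]

#0 0x59→b11/s1 MISS; vc=[]
#1 0x6b→b13/s1 MISS; vc=[11]
#2 0x2c→b5/s1 MISS; vc=[11,13]
#3 0x28→b5/s1 L1-HIT; vc=[11,13]
#4 0x18→b3/s1 MISS; vc=[11,13,5]
#5 0x1a→b3/s1 L1-HIT; vc=[11,13,5]
#6 0x59→b11/s1 VC-HIT; vc=[3,13,5]
#7 0x1c→b3/s1 VC-HIT; vc=[11,13,5]
#8 0x29→b5/s1 VC-HIT; vc=[11,13,3]
#9 0x5e→b11/s1 VC-HIT; vc=[5,13,3]
#10 0x6d→b13/s1 VC-HIT; vc=[5,11,3]
#11 0x6b→b13/s1 L1-HIT; vc=[5,11,3]
#12 0x5c→b11/s1 VC-HIT; vc=[5,13,3]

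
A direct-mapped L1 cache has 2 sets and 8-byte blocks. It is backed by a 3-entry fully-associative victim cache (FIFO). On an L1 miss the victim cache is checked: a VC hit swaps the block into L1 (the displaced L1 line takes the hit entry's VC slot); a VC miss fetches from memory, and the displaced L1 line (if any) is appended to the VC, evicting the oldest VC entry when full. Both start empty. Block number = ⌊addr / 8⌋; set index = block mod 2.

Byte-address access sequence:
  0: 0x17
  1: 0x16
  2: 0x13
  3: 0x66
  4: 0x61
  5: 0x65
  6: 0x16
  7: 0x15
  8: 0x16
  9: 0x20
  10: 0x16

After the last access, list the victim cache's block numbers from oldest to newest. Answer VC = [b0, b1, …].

VC = [12, 4]

#0 0x17→b2/s0 MISS; vc=[]
#1 0x16→b2/s0 L1-HIT; vc=[]
#2 0x13→b2/s0 L1-HIT; vc=[]
#3 0x66→b12/s0 MISS; vc=[2]
#4 0x61→b12/s0 L1-HIT; vc=[2]
#5 0x65→b12/s0 L1-HIT; vc=[2]
#6 0x16→b2/s0 VC-HIT; vc=[12]
#7 0x15→b2/s0 L1-HIT; vc=[12]
#8 0x16→b2/s0 L1-HIT; vc=[12]
#9 0x20→b4/s0 MISS; vc=[12,2]
#10 0x16→b2/s0 VC-HIT; vc=[12,4]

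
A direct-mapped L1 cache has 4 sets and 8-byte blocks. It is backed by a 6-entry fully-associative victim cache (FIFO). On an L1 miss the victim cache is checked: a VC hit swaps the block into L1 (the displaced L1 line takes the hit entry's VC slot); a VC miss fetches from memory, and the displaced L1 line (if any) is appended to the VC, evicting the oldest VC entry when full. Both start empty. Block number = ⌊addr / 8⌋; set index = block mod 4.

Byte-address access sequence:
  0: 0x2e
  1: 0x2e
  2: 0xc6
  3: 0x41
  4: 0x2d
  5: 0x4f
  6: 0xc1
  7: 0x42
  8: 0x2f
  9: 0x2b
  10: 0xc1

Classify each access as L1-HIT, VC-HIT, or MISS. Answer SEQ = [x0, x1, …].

  [0] addr=0x2e blk=5 s=1: MISS | VC []
  [1] addr=0x2e blk=5 s=1: L1-HIT | VC []
  [2] addr=0xc6 blk=24 s=0: MISS | VC []
  [3] addr=0x41 blk=8 s=0: MISS | VC [24]
  [4] addr=0x2d blk=5 s=1: L1-HIT | VC [24]
  [5] addr=0x4f blk=9 s=1: MISS | VC [24, 5]
  [6] addr=0xc1 blk=24 s=0: VC-HIT | VC [8, 5]
  [7] addr=0x42 blk=8 s=0: VC-HIT | VC [24, 5]
  [8] addr=0x2f blk=5 s=1: VC-HIT | VC [24, 9]
  [9] addr=0x2b blk=5 s=1: L1-HIT | VC [24, 9]
  [10] addr=0xc1 blk=24 s=0: VC-HIT | VC [8, 9]

SEQ = [MISS, L1-HIT, MISS, MISS, L1-HIT, MISS, VC-HIT, VC-HIT, VC-HIT, L1-HIT, VC-HIT]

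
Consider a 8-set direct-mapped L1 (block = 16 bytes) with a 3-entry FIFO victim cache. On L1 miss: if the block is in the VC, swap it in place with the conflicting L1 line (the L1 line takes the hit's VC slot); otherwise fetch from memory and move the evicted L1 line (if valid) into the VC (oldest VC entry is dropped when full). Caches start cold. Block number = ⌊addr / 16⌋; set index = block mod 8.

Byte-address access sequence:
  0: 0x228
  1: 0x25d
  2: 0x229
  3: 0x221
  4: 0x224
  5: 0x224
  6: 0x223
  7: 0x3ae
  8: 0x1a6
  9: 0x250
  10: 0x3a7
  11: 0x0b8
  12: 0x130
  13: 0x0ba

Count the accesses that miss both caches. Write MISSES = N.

MISSES = 6

  [0] addr=0x228 blk=34 s=2: MISS | VC []
  [1] addr=0x25d blk=37 s=5: MISS | VC []
  [2] addr=0x229 blk=34 s=2: L1-HIT | VC []
  [3] addr=0x221 blk=34 s=2: L1-HIT | VC []
  [4] addr=0x224 blk=34 s=2: L1-HIT | VC []
  [5] addr=0x224 blk=34 s=2: L1-HIT | VC []
  [6] addr=0x223 blk=34 s=2: L1-HIT | VC []
  [7] addr=0x3ae blk=58 s=2: MISS | VC [34]
  [8] addr=0x1a6 blk=26 s=2: MISS | VC [34, 58]
  [9] addr=0x250 blk=37 s=5: L1-HIT | VC [34, 58]
  [10] addr=0x3a7 blk=58 s=2: VC-HIT | VC [34, 26]
  [11] addr=0xb8 blk=11 s=3: MISS | VC [34, 26]
  [12] addr=0x130 blk=19 s=3: MISS | VC [34, 26, 11]
  [13] addr=0xba blk=11 s=3: VC-HIT | VC [34, 26, 19]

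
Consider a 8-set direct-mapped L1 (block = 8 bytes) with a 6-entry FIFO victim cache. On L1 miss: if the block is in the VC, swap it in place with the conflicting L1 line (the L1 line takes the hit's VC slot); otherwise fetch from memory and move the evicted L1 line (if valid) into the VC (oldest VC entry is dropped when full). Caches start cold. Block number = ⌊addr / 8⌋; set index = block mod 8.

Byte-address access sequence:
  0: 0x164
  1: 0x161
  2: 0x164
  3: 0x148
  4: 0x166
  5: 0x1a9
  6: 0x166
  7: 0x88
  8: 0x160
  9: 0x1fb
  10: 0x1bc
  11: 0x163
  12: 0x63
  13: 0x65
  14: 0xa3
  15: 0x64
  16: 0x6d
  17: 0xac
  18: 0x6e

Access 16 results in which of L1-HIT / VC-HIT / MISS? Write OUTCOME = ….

0: 0x164 (blk 44, set 4) → MISS  vc=[]
1: 0x161 (blk 44, set 4) → L1-HIT  vc=[]
2: 0x164 (blk 44, set 4) → L1-HIT  vc=[]
3: 0x148 (blk 41, set 1) → MISS  vc=[]
4: 0x166 (blk 44, set 4) → L1-HIT  vc=[]
5: 0x1a9 (blk 53, set 5) → MISS  vc=[]
6: 0x166 (blk 44, set 4) → L1-HIT  vc=[]
7: 0x88 (blk 17, set 1) → MISS  vc=[41]
8: 0x160 (blk 44, set 4) → L1-HIT  vc=[41]
9: 0x1fb (blk 63, set 7) → MISS  vc=[41]
10: 0x1bc (blk 55, set 7) → MISS  vc=[41, 63]
11: 0x163 (blk 44, set 4) → L1-HIT  vc=[41, 63]
12: 0x63 (blk 12, set 4) → MISS  vc=[41, 63, 44]
13: 0x65 (blk 12, set 4) → L1-HIT  vc=[41, 63, 44]
14: 0xa3 (blk 20, set 4) → MISS  vc=[41, 63, 44, 12]
15: 0x64 (blk 12, set 4) → VC-HIT  vc=[41, 63, 44, 20]
16: 0x6d (blk 13, set 5) → MISS  vc=[41, 63, 44, 20, 53]
17: 0xac (blk 21, set 5) → MISS  vc=[41, 63, 44, 20, 53, 13]
18: 0x6e (blk 13, set 5) → VC-HIT  vc=[41, 63, 44, 20, 53, 21]

OUTCOME = MISS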